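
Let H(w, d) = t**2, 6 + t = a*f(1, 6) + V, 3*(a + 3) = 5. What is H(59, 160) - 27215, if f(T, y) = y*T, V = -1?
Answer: -26990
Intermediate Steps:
a = -4/3 (a = -3 + (1/3)*5 = -3 + 5/3 = -4/3 ≈ -1.3333)
f(T, y) = T*y
t = -15 (t = -6 + (-4*6/3 - 1) = -6 + (-4/3*6 - 1) = -6 + (-8 - 1) = -6 - 9 = -15)
H(w, d) = 225 (H(w, d) = (-15)**2 = 225)
H(59, 160) - 27215 = 225 - 27215 = -26990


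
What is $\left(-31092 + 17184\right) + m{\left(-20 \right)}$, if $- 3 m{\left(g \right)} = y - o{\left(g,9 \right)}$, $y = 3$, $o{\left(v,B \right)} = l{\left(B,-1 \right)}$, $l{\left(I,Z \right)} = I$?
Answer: $-13906$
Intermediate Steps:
$o{\left(v,B \right)} = B$
$m{\left(g \right)} = 2$ ($m{\left(g \right)} = - \frac{3 - 9}{3} = \left(- \frac{1}{3}\right) \left(-6\right) = 2$)
$\left(-31092 + 17184\right) + m{\left(-20 \right)} = \left(-31092 + 17184\right) + 2 = -13908 + 2 = -13906$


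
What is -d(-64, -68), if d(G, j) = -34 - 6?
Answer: 40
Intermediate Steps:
d(G, j) = -40
-d(-64, -68) = -1*(-40) = 40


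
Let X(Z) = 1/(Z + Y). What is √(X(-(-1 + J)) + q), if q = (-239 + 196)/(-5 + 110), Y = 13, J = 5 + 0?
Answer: I*√3290/105 ≈ 0.54627*I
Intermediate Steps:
J = 5
X(Z) = 1/(13 + Z) (X(Z) = 1/(Z + 13) = 1/(13 + Z))
q = -43/105 ≈ -0.40952
√(X(-(-1 + J)) + q) = √(1/(13 - (-1 + 5)) - 43/105) = √(1/(13 - 1*4) - 43/105) = √(1/(13 - 4) - 43/105) = √(1/9 - 43/105) = √(⅑ - 43/105) = √(-94/315) = I*√3290/105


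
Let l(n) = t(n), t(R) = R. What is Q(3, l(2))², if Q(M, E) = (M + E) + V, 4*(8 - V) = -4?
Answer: 196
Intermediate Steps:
V = 9 (V = 8 - ¼*(-4) = 8 + 1 = 9)
l(n) = n
Q(M, E) = 9 + E + M (Q(M, E) = (M + E) + 9 = (E + M) + 9 = 9 + E + M)
Q(3, l(2))² = (9 + 2 + 3)² = 14² = 196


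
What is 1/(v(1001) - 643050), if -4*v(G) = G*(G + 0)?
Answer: -4/3574201 ≈ -1.1191e-6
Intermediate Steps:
v(G) = -G²/4 (v(G) = -G*(G + 0)/4 = -G*G/4 = -G²/4)
1/(v(1001) - 643050) = 1/(-¼*1001² - 643050) = 1/(-¼*1002001 - 643050) = 1/(-1002001/4 - 643050) = 1/(-3574201/4) = -4/3574201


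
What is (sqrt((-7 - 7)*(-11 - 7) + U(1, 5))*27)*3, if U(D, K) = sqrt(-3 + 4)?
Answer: 81*sqrt(253) ≈ 1288.4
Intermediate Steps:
U(D, K) = 1 (U(D, K) = sqrt(1) = 1)
(sqrt((-7 - 7)*(-11 - 7) + U(1, 5))*27)*3 = (sqrt((-7 - 7)*(-11 - 7) + 1)*27)*3 = (sqrt(-14*(-18) + 1)*27)*3 = (sqrt(252 + 1)*27)*3 = (sqrt(253)*27)*3 = (27*sqrt(253))*3 = 81*sqrt(253)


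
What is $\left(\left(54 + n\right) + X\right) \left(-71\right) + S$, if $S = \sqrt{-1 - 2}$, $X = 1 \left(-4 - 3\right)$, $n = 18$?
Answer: $-4615 + i \sqrt{3} \approx -4615.0 + 1.732 i$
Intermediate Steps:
$X = -7$ ($X = 1 \left(-7\right) = -7$)
$S = i \sqrt{3}$ ($S = \sqrt{-3} = i \sqrt{3} \approx 1.732 i$)
$\left(\left(54 + n\right) + X\right) \left(-71\right) + S = \left(\left(54 + 18\right) - 7\right) \left(-71\right) + i \sqrt{3} = \left(72 - 7\right) \left(-71\right) + i \sqrt{3} = 65 \left(-71\right) + i \sqrt{3} = -4615 + i \sqrt{3}$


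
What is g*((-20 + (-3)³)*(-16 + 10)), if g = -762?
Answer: -214884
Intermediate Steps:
g*((-20 + (-3)³)*(-16 + 10)) = -762*(-20 + (-3)³)*(-16 + 10) = -762*(-20 - 27)*(-6) = -(-35814)*(-6) = -762*282 = -214884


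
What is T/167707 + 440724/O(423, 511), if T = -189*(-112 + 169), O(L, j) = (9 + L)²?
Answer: 5991833293/2608179264 ≈ 2.2973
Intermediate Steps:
T = -10773 (T = -189*57 = -10773)
T/167707 + 440724/O(423, 511) = -10773/167707 + 440724/((9 + 423)²) = -10773*1/167707 + 440724/(432²) = -10773/167707 + 440724/186624 = -10773/167707 + 440724*(1/186624) = -10773/167707 + 36727/15552 = 5991833293/2608179264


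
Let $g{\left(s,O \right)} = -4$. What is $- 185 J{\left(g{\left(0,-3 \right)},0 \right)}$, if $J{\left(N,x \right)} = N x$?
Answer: $0$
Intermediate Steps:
$- 185 J{\left(g{\left(0,-3 \right)},0 \right)} = - 185 \left(\left(-4\right) 0\right) = \left(-185\right) 0 = 0$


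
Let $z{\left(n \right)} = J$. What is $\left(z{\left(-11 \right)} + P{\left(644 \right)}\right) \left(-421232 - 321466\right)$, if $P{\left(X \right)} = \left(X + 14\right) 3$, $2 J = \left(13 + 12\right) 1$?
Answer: $-1475369577$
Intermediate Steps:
$J = \frac{25}{2}$ ($J = \frac{\left(13 + 12\right) 1}{2} = \frac{25 \cdot 1}{2} = \frac{1}{2} \cdot 25 = \frac{25}{2} \approx 12.5$)
$z{\left(n \right)} = \frac{25}{2}$
$P{\left(X \right)} = 42 + 3 X$ ($P{\left(X \right)} = \left(14 + X\right) 3 = 42 + 3 X$)
$\left(z{\left(-11 \right)} + P{\left(644 \right)}\right) \left(-421232 - 321466\right) = \left(\frac{25}{2} + \left(42 + 3 \cdot 644\right)\right) \left(-421232 - 321466\right) = \left(\frac{25}{2} + \left(42 + 1932\right)\right) \left(-742698\right) = \left(\frac{25}{2} + 1974\right) \left(-742698\right) = \frac{3973}{2} \left(-742698\right) = -1475369577$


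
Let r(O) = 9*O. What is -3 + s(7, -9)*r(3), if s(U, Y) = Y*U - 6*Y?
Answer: -246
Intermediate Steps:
s(U, Y) = -6*Y + U*Y (s(U, Y) = U*Y - 6*Y = -6*Y + U*Y)
-3 + s(7, -9)*r(3) = -3 + (-9*(-6 + 7))*(9*3) = -3 - 9*1*27 = -3 - 9*27 = -3 - 243 = -246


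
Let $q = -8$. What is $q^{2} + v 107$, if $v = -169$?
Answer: $-18019$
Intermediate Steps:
$q^{2} + v 107 = \left(-8\right)^{2} - 18083 = 64 - 18083 = -18019$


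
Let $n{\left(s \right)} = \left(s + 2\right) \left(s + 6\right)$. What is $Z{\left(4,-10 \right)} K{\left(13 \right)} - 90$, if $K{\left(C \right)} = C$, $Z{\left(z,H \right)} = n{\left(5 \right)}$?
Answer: $911$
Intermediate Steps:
$n{\left(s \right)} = \left(2 + s\right) \left(6 + s\right)$
$Z{\left(z,H \right)} = 77$ ($Z{\left(z,H \right)} = 12 + 5^{2} + 8 \cdot 5 = 12 + 25 + 40 = 77$)
$Z{\left(4,-10 \right)} K{\left(13 \right)} - 90 = 77 \cdot 13 - 90 = 1001 - 90 = 911$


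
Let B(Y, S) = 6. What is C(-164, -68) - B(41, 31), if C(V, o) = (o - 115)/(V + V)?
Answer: -1785/328 ≈ -5.4421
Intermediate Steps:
C(V, o) = (-115 + o)/(2*V) (C(V, o) = (-115 + o)/((2*V)) = (-115 + o)*(1/(2*V)) = (-115 + o)/(2*V))
C(-164, -68) - B(41, 31) = (½)*(-115 - 68)/(-164) - 1*6 = (½)*(-1/164)*(-183) - 6 = 183/328 - 6 = -1785/328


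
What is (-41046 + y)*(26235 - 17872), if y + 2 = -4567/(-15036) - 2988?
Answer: -5537315656627/15036 ≈ -3.6827e+8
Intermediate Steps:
y = -44953073/15036 (y = -2 + (-4567/(-15036) - 2988) = -2 + (-4567*(-1/15036) - 2988) = -2 + (4567/15036 - 2988) = -2 - 44923001/15036 = -44953073/15036 ≈ -2989.7)
(-41046 + y)*(26235 - 17872) = (-41046 - 44953073/15036)*(26235 - 17872) = -662120729/15036*8363 = -5537315656627/15036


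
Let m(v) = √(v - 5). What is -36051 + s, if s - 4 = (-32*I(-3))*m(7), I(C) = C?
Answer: -36047 + 96*√2 ≈ -35911.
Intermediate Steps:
m(v) = √(-5 + v)
s = 4 + 96*√2 (s = 4 + (-32*(-3))*√(-5 + 7) = 4 + 96*√2 ≈ 139.76)
-36051 + s = -36051 + (4 + 96*√2) = -36047 + 96*√2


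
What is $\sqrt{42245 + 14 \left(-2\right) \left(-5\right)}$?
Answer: $7 \sqrt{865} \approx 205.88$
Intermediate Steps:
$\sqrt{42245 + 14 \left(-2\right) \left(-5\right)} = \sqrt{42245 - -140} = \sqrt{42245 + 140} = \sqrt{42385} = 7 \sqrt{865}$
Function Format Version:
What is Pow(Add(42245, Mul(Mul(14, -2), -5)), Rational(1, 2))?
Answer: Mul(7, Pow(865, Rational(1, 2))) ≈ 205.88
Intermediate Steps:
Pow(Add(42245, Mul(Mul(14, -2), -5)), Rational(1, 2)) = Pow(Add(42245, Mul(-28, -5)), Rational(1, 2)) = Pow(Add(42245, 140), Rational(1, 2)) = Pow(42385, Rational(1, 2)) = Mul(7, Pow(865, Rational(1, 2)))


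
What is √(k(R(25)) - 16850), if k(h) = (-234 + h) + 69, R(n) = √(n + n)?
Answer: √(-17015 + 5*√2) ≈ 130.41*I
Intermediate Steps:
R(n) = √2*√n (R(n) = √(2*n) = √2*√n)
k(h) = -165 + h
√(k(R(25)) - 16850) = √((-165 + √2*√25) - 16850) = √((-165 + √2*5) - 16850) = √((-165 + 5*√2) - 16850) = √(-17015 + 5*√2)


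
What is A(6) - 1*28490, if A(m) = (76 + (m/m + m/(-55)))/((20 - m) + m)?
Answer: -31334771/1100 ≈ -28486.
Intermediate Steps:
A(m) = 77/20 - m/1100 (A(m) = (76 + (1 + m*(-1/55)))/20 = (76 + (1 - m/55))*(1/20) = (77 - m/55)*(1/20) = 77/20 - m/1100)
A(6) - 1*28490 = (77/20 - 1/1100*6) - 1*28490 = (77/20 - 3/550) - 28490 = 4229/1100 - 28490 = -31334771/1100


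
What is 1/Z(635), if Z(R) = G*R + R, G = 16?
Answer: 1/10795 ≈ 9.2636e-5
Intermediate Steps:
Z(R) = 17*R (Z(R) = 16*R + R = 17*R)
1/Z(635) = 1/(17*635) = 1/10795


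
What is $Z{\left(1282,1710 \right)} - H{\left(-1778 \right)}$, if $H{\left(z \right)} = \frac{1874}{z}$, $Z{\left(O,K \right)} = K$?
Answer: $\frac{1521127}{889} \approx 1711.1$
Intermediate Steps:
$Z{\left(1282,1710 \right)} - H{\left(-1778 \right)} = 1710 - \frac{1874}{-1778} = 1710 - 1874 \left(- \frac{1}{1778}\right) = 1710 - - \frac{937}{889} = 1710 + \frac{937}{889} = \frac{1521127}{889}$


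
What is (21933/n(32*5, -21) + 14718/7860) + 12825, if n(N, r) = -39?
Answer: 208864229/17030 ≈ 12264.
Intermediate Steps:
(21933/n(32*5, -21) + 14718/7860) + 12825 = (21933/(-39) + 14718/7860) + 12825 = (21933*(-1/39) + 14718*(1/7860)) + 12825 = (-7311/13 + 2453/1310) + 12825 = -9545521/17030 + 12825 = 208864229/17030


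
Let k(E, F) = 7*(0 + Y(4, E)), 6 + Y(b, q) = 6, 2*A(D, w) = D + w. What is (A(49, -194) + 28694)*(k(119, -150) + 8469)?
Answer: 484790967/2 ≈ 2.4240e+8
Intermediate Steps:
A(D, w) = D/2 + w/2 (A(D, w) = (D + w)/2 = D/2 + w/2)
Y(b, q) = 0 (Y(b, q) = -6 + 6 = 0)
k(E, F) = 0 (k(E, F) = 7*(0 + 0) = 7*0 = 0)
(A(49, -194) + 28694)*(k(119, -150) + 8469) = (((½)*49 + (½)*(-194)) + 28694)*(0 + 8469) = ((49/2 - 97) + 28694)*8469 = (-145/2 + 28694)*8469 = (57243/2)*8469 = 484790967/2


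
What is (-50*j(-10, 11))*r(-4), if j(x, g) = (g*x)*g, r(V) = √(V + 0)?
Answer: 121000*I ≈ 1.21e+5*I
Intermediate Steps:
r(V) = √V
j(x, g) = x*g²
(-50*j(-10, 11))*r(-4) = (-(-500)*11²)*√(-4) = (-(-500)*121)*(2*I) = (-50*(-1210))*(2*I) = 60500*(2*I) = 121000*I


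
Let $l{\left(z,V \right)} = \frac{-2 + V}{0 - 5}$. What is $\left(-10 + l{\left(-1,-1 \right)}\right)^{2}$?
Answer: $\frac{2209}{25} \approx 88.36$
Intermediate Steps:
$l{\left(z,V \right)} = \frac{2}{5} - \frac{V}{5}$ ($l{\left(z,V \right)} = \frac{-2 + V}{-5} = \left(-2 + V\right) \left(- \frac{1}{5}\right) = \frac{2}{5} - \frac{V}{5}$)
$\left(-10 + l{\left(-1,-1 \right)}\right)^{2} = \left(-10 + \left(\frac{2}{5} - - \frac{1}{5}\right)\right)^{2} = \left(-10 + \left(\frac{2}{5} + \frac{1}{5}\right)\right)^{2} = \left(-10 + \frac{3}{5}\right)^{2} = \left(- \frac{47}{5}\right)^{2} = \frac{2209}{25}$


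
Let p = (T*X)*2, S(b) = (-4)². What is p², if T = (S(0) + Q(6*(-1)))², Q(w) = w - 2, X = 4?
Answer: 262144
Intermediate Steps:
S(b) = 16
Q(w) = -2 + w
T = 64 (T = (16 + (-2 + 6*(-1)))² = (16 + (-2 - 6))² = (16 - 8)² = 8² = 64)
p = 512 (p = (64*4)*2 = 256*2 = 512)
p² = 512² = 262144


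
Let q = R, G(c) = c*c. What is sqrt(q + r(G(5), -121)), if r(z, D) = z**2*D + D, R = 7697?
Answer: 3*I*sqrt(7561) ≈ 260.86*I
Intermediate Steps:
G(c) = c**2
r(z, D) = D + D*z**2 (r(z, D) = D*z**2 + D = D + D*z**2)
q = 7697
sqrt(q + r(G(5), -121)) = sqrt(7697 - 121*(1 + (5**2)**2)) = sqrt(7697 - 121*(1 + 25**2)) = sqrt(7697 - 121*(1 + 625)) = sqrt(7697 - 121*626) = sqrt(7697 - 75746) = sqrt(-68049) = 3*I*sqrt(7561)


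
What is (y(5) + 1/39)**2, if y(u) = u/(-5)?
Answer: 1444/1521 ≈ 0.94938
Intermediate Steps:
y(u) = -u/5 (y(u) = u*(-1/5) = -u/5)
(y(5) + 1/39)**2 = (-1/5*5 + 1/39)**2 = (-1 + 1/39)**2 = (-38/39)**2 = 1444/1521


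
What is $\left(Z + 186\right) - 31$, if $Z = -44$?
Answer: $111$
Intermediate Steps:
$\left(Z + 186\right) - 31 = \left(-44 + 186\right) - 31 = 142 - 31 = 111$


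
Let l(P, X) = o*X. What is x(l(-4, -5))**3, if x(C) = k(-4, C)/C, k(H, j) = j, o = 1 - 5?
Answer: 1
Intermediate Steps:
o = -4
l(P, X) = -4*X
x(C) = 1 (x(C) = C/C = 1)
x(l(-4, -5))**3 = 1**3 = 1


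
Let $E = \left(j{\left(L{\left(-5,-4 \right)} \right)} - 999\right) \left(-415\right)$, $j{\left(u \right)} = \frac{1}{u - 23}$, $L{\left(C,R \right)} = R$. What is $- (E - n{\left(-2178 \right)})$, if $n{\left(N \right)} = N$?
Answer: $- \frac{11253016}{27} \approx -4.1678 \cdot 10^{5}$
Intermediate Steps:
$j{\left(u \right)} = \frac{1}{-23 + u}$
$E = \frac{11194210}{27}$ ($E = \left(\frac{1}{-23 - 4} - 999\right) \left(-415\right) = \left(\frac{1}{-27} - 999\right) \left(-415\right) = \left(- \frac{1}{27} - 999\right) \left(-415\right) = \left(- \frac{26974}{27}\right) \left(-415\right) = \frac{11194210}{27} \approx 4.146 \cdot 10^{5}$)
$- (E - n{\left(-2178 \right)}) = - (\frac{11194210}{27} - -2178) = - (\frac{11194210}{27} + 2178) = \left(-1\right) \frac{11253016}{27} = - \frac{11253016}{27}$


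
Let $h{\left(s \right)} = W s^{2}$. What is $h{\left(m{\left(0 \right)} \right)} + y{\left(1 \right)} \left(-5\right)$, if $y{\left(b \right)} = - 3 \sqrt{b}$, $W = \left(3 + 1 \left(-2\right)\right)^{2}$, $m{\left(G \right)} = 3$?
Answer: $24$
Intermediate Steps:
$W = 1$ ($W = \left(3 - 2\right)^{2} = 1^{2} = 1$)
$h{\left(s \right)} = s^{2}$ ($h{\left(s \right)} = 1 s^{2} = s^{2}$)
$h{\left(m{\left(0 \right)} \right)} + y{\left(1 \right)} \left(-5\right) = 3^{2} + - 3 \sqrt{1} \left(-5\right) = 9 + \left(-3\right) 1 \left(-5\right) = 9 - -15 = 9 + 15 = 24$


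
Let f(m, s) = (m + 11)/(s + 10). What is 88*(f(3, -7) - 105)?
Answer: -26488/3 ≈ -8829.3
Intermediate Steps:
f(m, s) = (11 + m)/(10 + s)
88*(f(3, -7) - 105) = 88*((11 + 3)/(10 - 7) - 105) = 88*(14/3 - 105) = 88*(-301/3) = -26488/3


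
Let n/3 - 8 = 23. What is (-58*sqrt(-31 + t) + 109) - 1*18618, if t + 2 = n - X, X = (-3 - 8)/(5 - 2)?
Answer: -18509 - 58*sqrt(573)/3 ≈ -18972.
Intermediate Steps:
X = -11/3 ≈ -3.6667
n = 93 (n = 24 + 3*23 = 24 + 69 = 93)
t = 284/3 (t = -2 + (93 - 1*(-11/3)) = -2 + (93 + 11/3) = -2 + 290/3 = 284/3 ≈ 94.667)
(-58*sqrt(-31 + t) + 109) - 1*18618 = (-58*sqrt(-31 + 284/3) + 109) - 1*18618 = (-58*sqrt(573)/3 + 109) - 18618 = (109 - 58*sqrt(573)/3) - 18618 = -18509 - 58*sqrt(573)/3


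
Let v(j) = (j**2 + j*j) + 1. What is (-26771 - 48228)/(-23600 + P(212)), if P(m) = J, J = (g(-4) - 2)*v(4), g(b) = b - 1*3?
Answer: 74999/23897 ≈ 3.1384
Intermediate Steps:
g(b) = -3 + b (g(b) = b - 3 = -3 + b)
v(j) = 1 + 2*j**2 (v(j) = (j**2 + j**2) + 1 = 2*j**2 + 1 = 1 + 2*j**2)
J = -297 (J = ((-3 - 4) - 2)*(1 + 2*4**2) = (-7 - 2)*(1 + 2*16) = -9*(1 + 32) = -9*33 = -297)
P(m) = -297
(-26771 - 48228)/(-23600 + P(212)) = (-26771 - 48228)/(-23600 - 297) = -74999/(-23897) = -74999*(-1/23897) = 74999/23897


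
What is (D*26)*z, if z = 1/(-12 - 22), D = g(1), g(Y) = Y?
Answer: -13/17 ≈ -0.76471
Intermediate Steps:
D = 1
z = -1/34 (z = 1/(-34) = -1/34 ≈ -0.029412)
(D*26)*z = (1*26)*(-1/34) = 26*(-1/34) = -13/17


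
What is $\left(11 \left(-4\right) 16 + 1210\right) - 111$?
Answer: $395$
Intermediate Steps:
$\left(11 \left(-4\right) 16 + 1210\right) - 111 = \left(\left(-44\right) 16 + 1210\right) + \left(-1119 + 1008\right) = \left(-704 + 1210\right) - 111 = 506 - 111 = 395$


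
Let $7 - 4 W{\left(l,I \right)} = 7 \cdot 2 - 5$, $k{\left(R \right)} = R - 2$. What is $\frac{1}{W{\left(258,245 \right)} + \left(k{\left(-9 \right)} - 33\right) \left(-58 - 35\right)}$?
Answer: $\frac{2}{8183} \approx 0.00024441$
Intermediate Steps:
$k{\left(R \right)} = -2 + R$
$W{\left(l,I \right)} = - \frac{1}{2}$ ($W{\left(l,I \right)} = \frac{7}{4} - \frac{7 \cdot 2 - 5}{4} = \frac{7}{4} - \frac{14 - 5}{4} = \frac{7}{4} - \frac{9}{4} = - \frac{1}{2}$)
$\frac{1}{W{\left(258,245 \right)} + \left(k{\left(-9 \right)} - 33\right) \left(-58 - 35\right)} = \frac{1}{- \frac{1}{2} + \left(\left(-2 - 9\right) - 33\right) \left(-58 - 35\right)} = \frac{1}{- \frac{1}{2} + \left(-11 - 33\right) \left(-93\right)} = \frac{1}{- \frac{1}{2} - -4092} = \frac{1}{- \frac{1}{2} + 4092} = \frac{1}{\frac{8183}{2}} = \frac{2}{8183}$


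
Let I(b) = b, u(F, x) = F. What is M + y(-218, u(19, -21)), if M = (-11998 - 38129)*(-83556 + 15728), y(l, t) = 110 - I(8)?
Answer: 3400014258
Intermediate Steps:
y(l, t) = 102 (y(l, t) = 110 - 1*8 = 110 - 8 = 102)
M = 3400014156 (M = -50127*(-67828) = 3400014156)
M + y(-218, u(19, -21)) = 3400014156 + 102 = 3400014258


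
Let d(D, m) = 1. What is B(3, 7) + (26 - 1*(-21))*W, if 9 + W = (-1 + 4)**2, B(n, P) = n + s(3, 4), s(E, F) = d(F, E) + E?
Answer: 7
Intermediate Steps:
s(E, F) = 1 + E
B(n, P) = 4 + n (B(n, P) = n + (1 + 3) = n + 4 = 4 + n)
W = 0 (W = -9 + (-1 + 4)**2 = -9 + 3**2 = -9 + 9 = 0)
B(3, 7) + (26 - 1*(-21))*W = (4 + 3) + (26 - 1*(-21))*0 = 7 + (26 + 21)*0 = 7 + 47*0 = 7 + 0 = 7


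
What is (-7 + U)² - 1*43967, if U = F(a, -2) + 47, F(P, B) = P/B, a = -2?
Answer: -42286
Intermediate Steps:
U = 48 (U = -2/(-2) + 47 = -2*(-½) + 47 = 1 + 47 = 48)
(-7 + U)² - 1*43967 = (-7 + 48)² - 1*43967 = 41² - 43967 = 1681 - 43967 = -42286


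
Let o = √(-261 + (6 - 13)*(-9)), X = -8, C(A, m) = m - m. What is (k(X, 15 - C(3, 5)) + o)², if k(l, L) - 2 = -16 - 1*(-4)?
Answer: (10 - 3*I*√22)² ≈ -98.0 - 281.42*I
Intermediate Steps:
C(A, m) = 0
o = 3*I*√22 (o = √(-261 - 7*(-9)) = √(-261 + 63) = √(-198) = 3*I*√22 ≈ 14.071*I)
k(l, L) = -10 (k(l, L) = 2 + (-16 - 1*(-4)) = 2 + (-16 + 4) = 2 - 12 = -10)
(k(X, 15 - C(3, 5)) + o)² = (-10 + 3*I*√22)²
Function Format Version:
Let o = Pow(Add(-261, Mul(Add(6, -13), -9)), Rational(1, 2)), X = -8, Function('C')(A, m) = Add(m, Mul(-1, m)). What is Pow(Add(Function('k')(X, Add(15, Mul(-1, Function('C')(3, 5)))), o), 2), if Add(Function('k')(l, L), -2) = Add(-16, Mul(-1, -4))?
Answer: Pow(Add(10, Mul(-3, I, Pow(22, Rational(1, 2)))), 2) ≈ Add(-98.000, Mul(-281.42, I))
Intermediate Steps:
Function('C')(A, m) = 0
o = Mul(3, I, Pow(22, Rational(1, 2))) (o = Pow(Add(-261, Mul(-7, -9)), Rational(1, 2)) = Pow(Add(-261, 63), Rational(1, 2)) = Pow(-198, Rational(1, 2)) = Mul(3, I, Pow(22, Rational(1, 2))) ≈ Mul(14.071, I))
Function('k')(l, L) = -10 (Function('k')(l, L) = Add(2, Add(-16, Mul(-1, -4))) = Add(2, Add(-16, 4)) = Add(2, -12) = -10)
Pow(Add(Function('k')(X, Add(15, Mul(-1, Function('C')(3, 5)))), o), 2) = Pow(Add(-10, Mul(3, I, Pow(22, Rational(1, 2)))), 2)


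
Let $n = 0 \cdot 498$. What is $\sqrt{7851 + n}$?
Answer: $\sqrt{7851} \approx 88.606$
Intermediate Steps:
$n = 0$
$\sqrt{7851 + n} = \sqrt{7851 + 0} = \sqrt{7851}$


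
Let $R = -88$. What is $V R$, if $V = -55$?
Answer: $4840$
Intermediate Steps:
$V R = \left(-55\right) \left(-88\right) = 4840$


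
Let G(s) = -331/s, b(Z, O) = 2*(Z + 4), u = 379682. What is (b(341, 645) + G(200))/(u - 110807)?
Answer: 137669/53775000 ≈ 0.0025601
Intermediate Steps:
b(Z, O) = 8 + 2*Z (b(Z, O) = 2*(4 + Z) = 8 + 2*Z)
(b(341, 645) + G(200))/(u - 110807) = ((8 + 2*341) - 331/200)/(379682 - 110807) = ((8 + 682) - 331*1/200)/268875 = (690 - 331/200)*(1/268875) = (137669/200)*(1/268875) = 137669/53775000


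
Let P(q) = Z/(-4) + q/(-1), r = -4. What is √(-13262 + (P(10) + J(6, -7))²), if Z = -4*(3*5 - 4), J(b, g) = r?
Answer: I*√13253 ≈ 115.12*I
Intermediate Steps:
J(b, g) = -4
Z = -44 (Z = -4*(15 - 4) = -4*11 = -44)
P(q) = 11 - q (P(q) = -44/(-4) + q/(-1) = -44*(-¼) + q*(-1) = 11 - q)
√(-13262 + (P(10) + J(6, -7))²) = √(-13262 + ((11 - 1*10) - 4)²) = √(-13262 + ((11 - 10) - 4)²) = √(-13262 + (1 - 4)²) = √(-13262 + (-3)²) = √(-13262 + 9) = √(-13253) = I*√13253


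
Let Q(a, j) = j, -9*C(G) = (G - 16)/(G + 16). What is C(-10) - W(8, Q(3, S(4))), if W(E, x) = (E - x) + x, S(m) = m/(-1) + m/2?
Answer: -203/27 ≈ -7.5185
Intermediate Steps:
S(m) = -m/2 (S(m) = m*(-1) + m*(½) = -m + m/2 = -m/2)
C(G) = -(-16 + G)/(9*(16 + G)) (C(G) = -(G - 16)/(9*(G + 16)) = -(-16 + G)/(9*(16 + G)))
W(E, x) = E
C(-10) - W(8, Q(3, S(4))) = (16 - 1*(-10))/(9*(16 - 10)) - 1*8 = (⅑)*(16 + 10)/6 - 8 = (⅑)*(⅙)*26 - 8 = 13/27 - 8 = -203/27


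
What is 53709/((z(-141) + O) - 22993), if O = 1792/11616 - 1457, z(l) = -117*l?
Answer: -19496367/2886883 ≈ -6.7534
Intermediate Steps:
O = -528835/363 (O = 1792*(1/11616) - 1457 = 56/363 - 1457 = -528835/363 ≈ -1456.8)
53709/((z(-141) + O) - 22993) = 53709/((-117*(-141) - 528835/363) - 22993) = 53709/((16497 - 528835/363) - 22993) = 53709/(5459576/363 - 22993) = 53709/(-2886883/363) = 53709*(-363/2886883) = -19496367/2886883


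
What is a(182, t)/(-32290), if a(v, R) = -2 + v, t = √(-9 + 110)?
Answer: -18/3229 ≈ -0.0055745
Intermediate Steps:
t = √101 ≈ 10.050
a(182, t)/(-32290) = (-2 + 182)/(-32290) = 180*(-1/32290) = -18/3229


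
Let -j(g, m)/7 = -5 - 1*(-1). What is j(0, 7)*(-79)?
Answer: -2212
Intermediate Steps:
j(g, m) = 28 (j(g, m) = -7*(-5 - 1*(-1)) = -7*(-5 + 1) = -7*(-4) = 28)
j(0, 7)*(-79) = 28*(-79) = -2212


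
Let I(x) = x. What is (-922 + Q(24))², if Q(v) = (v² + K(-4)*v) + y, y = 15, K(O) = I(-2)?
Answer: 143641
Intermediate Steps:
K(O) = -2
Q(v) = 15 + v² - 2*v (Q(v) = (v² - 2*v) + 15 = 15 + v² - 2*v)
(-922 + Q(24))² = (-922 + (15 + 24² - 2*24))² = (-922 + (15 + 576 - 48))² = (-922 + 543)² = (-379)² = 143641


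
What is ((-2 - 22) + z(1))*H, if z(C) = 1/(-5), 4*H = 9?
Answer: -1089/20 ≈ -54.450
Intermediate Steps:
H = 9/4 (H = (1/4)*9 = 9/4 ≈ 2.2500)
z(C) = -1/5
((-2 - 22) + z(1))*H = ((-2 - 22) - 1/5)*(9/4) = (-24 - 1/5)*(9/4) = -121/5*9/4 = -1089/20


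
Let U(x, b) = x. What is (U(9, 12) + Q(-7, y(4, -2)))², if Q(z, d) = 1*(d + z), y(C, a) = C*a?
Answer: 36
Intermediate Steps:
Q(z, d) = d + z
(U(9, 12) + Q(-7, y(4, -2)))² = (9 + (4*(-2) - 7))² = (9 + (-8 - 7))² = (9 - 15)² = (-6)² = 36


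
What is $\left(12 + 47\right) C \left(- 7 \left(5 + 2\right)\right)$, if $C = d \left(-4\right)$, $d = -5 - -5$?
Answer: $0$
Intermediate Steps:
$d = 0$ ($d = -5 + 5 = 0$)
$C = 0$ ($C = 0 \left(-4\right) = 0$)
$\left(12 + 47\right) C \left(- 7 \left(5 + 2\right)\right) = \left(12 + 47\right) 0 \left(- 7 \left(5 + 2\right)\right) = 59 \cdot 0 \left(\left(-7\right) 7\right) = 0 \left(-49\right) = 0$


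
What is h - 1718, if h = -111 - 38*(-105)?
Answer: 2161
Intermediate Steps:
h = 3879 (h = -111 + 3990 = 3879)
h - 1718 = 3879 - 1718 = 2161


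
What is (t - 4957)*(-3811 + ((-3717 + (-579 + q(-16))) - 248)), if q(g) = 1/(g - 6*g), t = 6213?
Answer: -104938643/10 ≈ -1.0494e+7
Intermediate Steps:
q(g) = -1/(5*g) (q(g) = 1/(-5*g) = -1/(5*g))
(t - 4957)*(-3811 + ((-3717 + (-579 + q(-16))) - 248)) = (6213 - 4957)*(-3811 + ((-3717 + (-579 - ⅕/(-16))) - 248)) = 1256*(-3811 + ((-3717 + (-579 - ⅕*(-1/16))) - 248)) = 1256*(-3811 + ((-3717 + (-579 + 1/80)) - 248)) = 1256*(-3811 + ((-3717 - 46319/80) - 248)) = 1256*(-3811 + (-343679/80 - 248)) = 1256*(-3811 - 363519/80) = 1256*(-668399/80) = -104938643/10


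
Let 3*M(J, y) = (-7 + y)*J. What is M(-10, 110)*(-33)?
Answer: 11330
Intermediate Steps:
M(J, y) = J*(-7 + y)/3 (M(J, y) = ((-7 + y)*J)/3 = (J*(-7 + y))/3 = J*(-7 + y)/3)
M(-10, 110)*(-33) = ((⅓)*(-10)*(-7 + 110))*(-33) = ((⅓)*(-10)*103)*(-33) = -1030/3*(-33) = 11330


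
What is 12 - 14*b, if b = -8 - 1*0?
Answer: 124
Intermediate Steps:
b = -8 (b = -8 + 0 = -8)
12 - 14*b = 12 - 14*(-8) = 12 + 112 = 124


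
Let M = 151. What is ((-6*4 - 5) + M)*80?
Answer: 9760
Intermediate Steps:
((-6*4 - 5) + M)*80 = ((-6*4 - 5) + 151)*80 = ((-24 - 5) + 151)*80 = (-29 + 151)*80 = 122*80 = 9760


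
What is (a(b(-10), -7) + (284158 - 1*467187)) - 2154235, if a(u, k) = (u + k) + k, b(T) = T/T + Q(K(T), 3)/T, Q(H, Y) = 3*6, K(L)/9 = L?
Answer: -11686394/5 ≈ -2.3373e+6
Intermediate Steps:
K(L) = 9*L
Q(H, Y) = 18
b(T) = 1 + 18/T (b(T) = T/T + 18/T = 1 + 18/T)
a(u, k) = u + 2*k (a(u, k) = (k + u) + k = u + 2*k)
(a(b(-10), -7) + (284158 - 1*467187)) - 2154235 = (((18 - 10)/(-10) + 2*(-7)) + (284158 - 1*467187)) - 2154235 = ((-⅒*8 - 14) + (284158 - 467187)) - 2154235 = ((-⅘ - 14) - 183029) - 2154235 = (-74/5 - 183029) - 2154235 = -915219/5 - 2154235 = -11686394/5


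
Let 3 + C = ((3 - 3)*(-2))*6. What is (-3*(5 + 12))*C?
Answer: 153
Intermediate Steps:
C = -3 (C = -3 + ((3 - 3)*(-2))*6 = -3 + (0*(-2))*6 = -3 + 0*6 = -3 + 0 = -3)
(-3*(5 + 12))*C = -3*(5 + 12)*(-3) = -3*17*(-3) = -51*(-3) = 153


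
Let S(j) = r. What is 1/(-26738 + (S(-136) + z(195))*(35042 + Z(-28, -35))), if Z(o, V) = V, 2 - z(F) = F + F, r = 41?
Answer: -1/12174167 ≈ -8.2141e-8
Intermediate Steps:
S(j) = 41
z(F) = 2 - 2*F (z(F) = 2 - (F + F) = 2 - 2*F)
1/(-26738 + (S(-136) + z(195))*(35042 + Z(-28, -35))) = 1/(-26738 + (41 + (2 - 2*195))*(35042 - 35)) = 1/(-26738 + (41 + (2 - 390))*35007) = 1/(-26738 + (41 - 388)*35007) = 1/(-26738 - 347*35007) = 1/(-26738 - 12147429) = 1/(-12174167) = -1/12174167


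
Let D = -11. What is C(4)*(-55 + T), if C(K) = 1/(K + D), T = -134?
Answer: 27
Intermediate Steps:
C(K) = 1/(-11 + K) (C(K) = 1/(K - 11) = 1/(-11 + K))
C(4)*(-55 + T) = (-55 - 134)/(-11 + 4) = -189/(-7) = -⅐*(-189) = 27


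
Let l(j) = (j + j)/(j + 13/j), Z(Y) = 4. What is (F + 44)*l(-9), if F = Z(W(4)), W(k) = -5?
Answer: 3888/47 ≈ 82.723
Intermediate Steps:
l(j) = 2*j/(j + 13/j) (l(j) = (2*j)/(j + 13/j) = 2*j/(j + 13/j))
F = 4
(F + 44)*l(-9) = (4 + 44)*(2*(-9)**2/(13 + (-9)**2)) = 48*(2*81/(13 + 81)) = 48*(2*81/94) = 48*(2*81*(1/94)) = 48*(81/47) = 3888/47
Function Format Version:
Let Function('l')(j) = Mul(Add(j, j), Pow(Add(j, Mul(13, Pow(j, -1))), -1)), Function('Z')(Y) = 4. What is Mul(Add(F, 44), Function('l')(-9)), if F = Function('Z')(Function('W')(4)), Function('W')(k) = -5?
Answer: Rational(3888, 47) ≈ 82.723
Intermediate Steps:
Function('l')(j) = Mul(2, j, Pow(Add(j, Mul(13, Pow(j, -1))), -1)) (Function('l')(j) = Mul(Mul(2, j), Pow(Add(j, Mul(13, Pow(j, -1))), -1)) = Mul(2, j, Pow(Add(j, Mul(13, Pow(j, -1))), -1)))
F = 4
Mul(Add(F, 44), Function('l')(-9)) = Mul(Add(4, 44), Mul(2, Pow(-9, 2), Pow(Add(13, Pow(-9, 2)), -1))) = Mul(48, Mul(2, 81, Pow(Add(13, 81), -1))) = Mul(48, Mul(2, 81, Pow(94, -1))) = Mul(48, Mul(2, 81, Rational(1, 94))) = Mul(48, Rational(81, 47)) = Rational(3888, 47)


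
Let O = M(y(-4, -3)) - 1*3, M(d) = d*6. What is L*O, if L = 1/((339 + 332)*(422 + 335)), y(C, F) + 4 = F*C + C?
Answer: 21/507947 ≈ 4.1343e-5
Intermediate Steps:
y(C, F) = -4 + C + C*F (y(C, F) = -4 + (F*C + C) = -4 + (C*F + C) = -4 + (C + C*F) = -4 + C + C*F)
M(d) = 6*d
L = 1/507947 (L = 1/(671*757) = 1/507947 ≈ 1.9687e-6)
O = 21 (O = 6*(-4 - 4 - 4*(-3)) - 1*3 = 6*(-4 - 4 + 12) - 3 = 6*4 - 3 = 24 - 3 = 21)
L*O = (1/507947)*21 = 21/507947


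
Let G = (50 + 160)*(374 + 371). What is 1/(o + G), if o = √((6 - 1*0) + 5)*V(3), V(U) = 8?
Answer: 78225/12238300898 - 2*√11/6119150449 ≈ 6.3907e-6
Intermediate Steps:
G = 156450 (G = 210*745 = 156450)
o = 8*√11 (o = √((6 - 1*0) + 5)*8 = √((6 + 0) + 5)*8 = √(6 + 5)*8 = √11*8 = 8*√11 ≈ 26.533)
1/(o + G) = 1/(8*√11 + 156450) = 1/(156450 + 8*√11)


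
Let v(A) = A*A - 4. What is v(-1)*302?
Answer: -906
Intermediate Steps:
v(A) = -4 + A**2 (v(A) = A**2 - 4 = -4 + A**2)
v(-1)*302 = (-4 + (-1)**2)*302 = (-4 + 1)*302 = -3*302 = -906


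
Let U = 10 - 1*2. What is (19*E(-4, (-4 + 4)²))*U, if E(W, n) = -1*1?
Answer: -152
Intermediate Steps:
U = 8 (U = 10 - 2 = 8)
E(W, n) = -1
(19*E(-4, (-4 + 4)²))*U = (19*(-1))*8 = -19*8 = -152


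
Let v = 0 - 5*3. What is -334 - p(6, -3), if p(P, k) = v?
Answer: -319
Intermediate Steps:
v = -15 (v = 0 - 15 = -15)
p(P, k) = -15
-334 - p(6, -3) = -334 - 1*(-15) = -334 + 15 = -319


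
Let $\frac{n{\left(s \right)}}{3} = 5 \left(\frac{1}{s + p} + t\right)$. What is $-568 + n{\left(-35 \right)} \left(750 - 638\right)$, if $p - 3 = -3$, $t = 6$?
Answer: $9464$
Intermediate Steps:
$p = 0$ ($p = 3 - 3 = 0$)
$n{\left(s \right)} = 90 + \frac{15}{s}$ ($n{\left(s \right)} = 3 \cdot 5 \left(\frac{1}{s + 0} + 6\right) = 3 \cdot 5 \left(\frac{1}{s} + 6\right) = 3 \cdot 5 \left(6 + \frac{1}{s}\right) = 3 \left(30 + \frac{5}{s}\right) = 90 + \frac{15}{s}$)
$-568 + n{\left(-35 \right)} \left(750 - 638\right) = -568 + \left(90 + \frac{15}{-35}\right) \left(750 - 638\right) = -568 + \left(90 + 15 \left(- \frac{1}{35}\right)\right) 112 = -568 + \left(90 - \frac{3}{7}\right) 112 = -568 + \frac{627}{7} \cdot 112 = -568 + 10032 = 9464$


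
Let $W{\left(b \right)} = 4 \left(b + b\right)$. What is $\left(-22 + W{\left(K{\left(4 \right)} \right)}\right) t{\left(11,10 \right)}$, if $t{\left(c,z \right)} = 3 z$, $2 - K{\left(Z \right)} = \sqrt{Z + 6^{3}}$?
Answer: $-180 - 480 \sqrt{55} \approx -3739.8$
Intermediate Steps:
$K{\left(Z \right)} = 2 - \sqrt{216 + Z}$ ($K{\left(Z \right)} = 2 - \sqrt{Z + 6^{3}} = 2 - \sqrt{Z + 216} = 2 - \sqrt{216 + Z}$)
$W{\left(b \right)} = 8 b$ ($W{\left(b \right)} = 4 \cdot 2 b = 8 b$)
$\left(-22 + W{\left(K{\left(4 \right)} \right)}\right) t{\left(11,10 \right)} = \left(-22 + 8 \left(2 - \sqrt{216 + 4}\right)\right) 3 \cdot 10 = \left(-22 + 8 \left(2 - \sqrt{220}\right)\right) 30 = \left(-22 + 8 \left(2 - 2 \sqrt{55}\right)\right) 30 = \left(-22 + \left(16 - 16 \sqrt{55}\right)\right) 30 = \left(-6 - 16 \sqrt{55}\right) 30 = -180 - 480 \sqrt{55}$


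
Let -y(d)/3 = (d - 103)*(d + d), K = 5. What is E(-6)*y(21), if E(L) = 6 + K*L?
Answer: -247968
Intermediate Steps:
E(L) = 6 + 5*L
y(d) = -6*d*(-103 + d) (y(d) = -3*(d - 103)*(d + d) = -3*(-103 + d)*2*d = -6*d*(-103 + d))
E(-6)*y(21) = (6 + 5*(-6))*(6*21*(103 - 1*21)) = (6 - 30)*(6*21*(103 - 21)) = -144*21*82 = -24*10332 = -247968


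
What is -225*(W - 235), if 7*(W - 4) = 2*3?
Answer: 362475/7 ≈ 51782.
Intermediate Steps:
W = 34/7 (W = 4 + (2*3)/7 = 4 + (1/7)*6 = 4 + 6/7 = 34/7 ≈ 4.8571)
-225*(W - 235) = -225*(34/7 - 235) = -225*(-1611/7) = 362475/7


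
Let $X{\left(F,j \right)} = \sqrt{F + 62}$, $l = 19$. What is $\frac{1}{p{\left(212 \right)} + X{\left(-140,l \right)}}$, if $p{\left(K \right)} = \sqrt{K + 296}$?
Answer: $\frac{1}{2 \sqrt{127} + i \sqrt{78}} \approx 0.038462 - 0.015071 i$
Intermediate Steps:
$X{\left(F,j \right)} = \sqrt{62 + F}$
$p{\left(K \right)} = \sqrt{296 + K}$
$\frac{1}{p{\left(212 \right)} + X{\left(-140,l \right)}} = \frac{1}{\sqrt{296 + 212} + \sqrt{62 - 140}} = \frac{1}{\sqrt{508} + \sqrt{-78}} = \frac{1}{2 \sqrt{127} + i \sqrt{78}}$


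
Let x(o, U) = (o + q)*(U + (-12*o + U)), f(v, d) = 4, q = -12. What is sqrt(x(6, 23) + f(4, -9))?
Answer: 4*sqrt(10) ≈ 12.649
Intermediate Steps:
x(o, U) = (-12 + o)*(-12*o + 2*U) (x(o, U) = (o - 12)*(U + (-12*o + U)) = (-12 + o)*(U + (U - 12*o)) = (-12 + o)*(-12*o + 2*U))
sqrt(x(6, 23) + f(4, -9)) = sqrt((-24*23 - 12*6**2 + 144*6 + 2*23*6) + 4) = sqrt((-552 - 12*36 + 864 + 276) + 4) = sqrt((-552 - 432 + 864 + 276) + 4) = sqrt(156 + 4) = sqrt(160) = 4*sqrt(10)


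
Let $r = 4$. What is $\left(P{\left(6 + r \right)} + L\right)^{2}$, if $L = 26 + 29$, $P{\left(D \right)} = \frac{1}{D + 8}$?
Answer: $\frac{982081}{324} \approx 3031.1$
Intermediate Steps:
$P{\left(D \right)} = \frac{1}{8 + D}$
$L = 55$
$\left(P{\left(6 + r \right)} + L\right)^{2} = \left(\frac{1}{8 + \left(6 + 4\right)} + 55\right)^{2} = \left(\frac{1}{8 + 10} + 55\right)^{2} = \left(\frac{1}{18} + 55\right)^{2} = \left(\frac{991}{18}\right)^{2} = \frac{982081}{324}$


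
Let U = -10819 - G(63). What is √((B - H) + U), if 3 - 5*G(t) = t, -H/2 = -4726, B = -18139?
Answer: I*√38398 ≈ 195.95*I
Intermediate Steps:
H = 9452 (H = -2*(-4726) = 9452)
G(t) = ⅗ - t/5
U = -10807 (U = -10819 - (⅗ - ⅕*63) = -10819 - (⅗ - 63/5) = -10819 - 1*(-12) = -10819 + 12 = -10807)
√((B - H) + U) = √((-18139 - 1*9452) - 10807) = √((-18139 - 9452) - 10807) = √(-27591 - 10807) = √(-38398) = I*√38398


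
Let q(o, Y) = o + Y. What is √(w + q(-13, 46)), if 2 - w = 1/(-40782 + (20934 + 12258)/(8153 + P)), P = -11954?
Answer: √93485571102539826/51681858 ≈ 5.9161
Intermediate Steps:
q(o, Y) = Y + o
w = 103364983/51681858 (w = 2 - 1/(-40782 + (20934 + 12258)/(8153 - 11954)) = 2 - 1/(-40782 + 33192/(-3801)) = 2 - 1/(-40782 + 33192*(-1/3801)) = 2 - 1/(-40782 - 11064/1267) = 2 - 1/(-51681858/1267) = 2 - 1*(-1267/51681858) = 2 + 1267/51681858 = 103364983/51681858 ≈ 2.0000)
√(w + q(-13, 46)) = √(103364983/51681858 + (46 - 13)) = √(103364983/51681858 + 33) = √(1808866297/51681858) = √93485571102539826/51681858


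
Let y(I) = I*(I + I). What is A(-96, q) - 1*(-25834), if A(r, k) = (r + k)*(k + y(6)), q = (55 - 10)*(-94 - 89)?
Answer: 68031787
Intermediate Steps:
y(I) = 2*I**2 (y(I) = I*(2*I) = 2*I**2)
q = -8235 (q = 45*(-183) = -8235)
A(r, k) = (72 + k)*(k + r) (A(r, k) = (r + k)*(k + 2*6**2) = (k + r)*(k + 2*36) = (k + r)*(k + 72) = (k + r)*(72 + k) = (72 + k)*(k + r))
A(-96, q) - 1*(-25834) = ((-8235)**2 + 72*(-8235) + 72*(-96) - 8235*(-96)) - 1*(-25834) = (67815225 - 592920 - 6912 + 790560) + 25834 = 68005953 + 25834 = 68031787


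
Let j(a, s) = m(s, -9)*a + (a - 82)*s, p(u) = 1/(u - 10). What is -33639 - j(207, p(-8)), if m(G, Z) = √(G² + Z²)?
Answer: -605377/18 - 23*√26245/2 ≈ -35495.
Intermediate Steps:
p(u) = 1/(-10 + u)
j(a, s) = a*√(81 + s²) + s*(-82 + a) (j(a, s) = √(s² + (-9)²)*a + (a - 82)*s = √(s² + 81)*a + (-82 + a)*s = √(81 + s²)*a + s*(-82 + a) = a*√(81 + s²) + s*(-82 + a))
-33639 - j(207, p(-8)) = -33639 - (-82/(-10 - 8) + 207/(-10 - 8) + 207*√(81 + (1/(-10 - 8))²)) = -33639 - (-82/(-18) + 207/(-18) + 207*√(81 + (1/(-18))²)) = -33639 - (-82*(-1/18) + 207*(-1/18) + 207*√(81 + (-1/18)²)) = -33639 - (41/9 - 23/2 + 207*√(81 + 1/324)) = -33639 - (41/9 - 23/2 + 207*√(26245/324)) = -33639 - (41/9 - 23/2 + 207*(√26245/18)) = -33639 - (41/9 - 23/2 + 23*√26245/2) = -33639 - (-125/18 + 23*√26245/2) = -33639 + (125/18 - 23*√26245/2) = -605377/18 - 23*√26245/2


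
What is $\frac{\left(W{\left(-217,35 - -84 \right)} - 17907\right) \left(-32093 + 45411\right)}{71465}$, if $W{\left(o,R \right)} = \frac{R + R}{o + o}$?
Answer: $- \frac{7393274612}{2215415} \approx -3337.2$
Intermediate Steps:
$W{\left(o,R \right)} = \frac{R}{o}$ ($W{\left(o,R \right)} = \frac{2 R}{2 o} = 2 R \frac{1}{2 o} = \frac{R}{o}$)
$\frac{\left(W{\left(-217,35 - -84 \right)} - 17907\right) \left(-32093 + 45411\right)}{71465} = \frac{\left(\frac{35 - -84}{-217} - 17907\right) \left(-32093 + 45411\right)}{71465} = \left(\left(35 + 84\right) \left(- \frac{1}{217}\right) - 17907\right) 13318 \cdot \frac{1}{71465} = \left(119 \left(- \frac{1}{217}\right) - 17907\right) 13318 \cdot \frac{1}{71465} = \left(- \frac{17}{31} - 17907\right) 13318 \cdot \frac{1}{71465} = \left(- \frac{555134}{31}\right) 13318 \cdot \frac{1}{71465} = \left(- \frac{7393274612}{31}\right) \frac{1}{71465} = - \frac{7393274612}{2215415}$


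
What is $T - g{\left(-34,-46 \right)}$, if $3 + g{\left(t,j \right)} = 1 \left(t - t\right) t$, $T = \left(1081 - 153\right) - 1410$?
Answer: $-479$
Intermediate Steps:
$T = -482$ ($T = 928 - 1410 = -482$)
$g{\left(t,j \right)} = -3$ ($g{\left(t,j \right)} = -3 + 1 \left(t - t\right) t = -3 + 1 \cdot 0 t = -3 + 0 t = -3 + 0 = -3$)
$T - g{\left(-34,-46 \right)} = -482 - -3 = -482 + 3 = -479$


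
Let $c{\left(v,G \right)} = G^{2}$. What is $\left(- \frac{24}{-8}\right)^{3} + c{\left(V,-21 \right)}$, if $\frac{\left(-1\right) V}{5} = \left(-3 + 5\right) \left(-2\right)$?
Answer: $468$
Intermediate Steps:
$V = 20$ ($V = - 5 \left(-3 + 5\right) \left(-2\right) = - 5 \cdot 2 \left(-2\right) = \left(-5\right) \left(-4\right) = 20$)
$\left(- \frac{24}{-8}\right)^{3} + c{\left(V,-21 \right)} = \left(- \frac{24}{-8}\right)^{3} + \left(-21\right)^{2} = \left(\left(-24\right) \left(- \frac{1}{8}\right)\right)^{3} + 441 = 3^{3} + 441 = 27 + 441 = 468$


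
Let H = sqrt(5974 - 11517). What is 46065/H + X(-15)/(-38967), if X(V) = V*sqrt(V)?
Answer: 5*I*(-119667657*sqrt(5543) + 5543*sqrt(15))/71998027 ≈ -618.72*I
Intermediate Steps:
H = I*sqrt(5543) (H = sqrt(-5543) = I*sqrt(5543) ≈ 74.451*I)
X(V) = V**(3/2)
46065/H + X(-15)/(-38967) = 46065/((I*sqrt(5543))) + (-15)**(3/2)/(-38967) = 46065*(-I*sqrt(5543)/5543) - 15*I*sqrt(15)*(-1/38967) = -46065*I*sqrt(5543)/5543 + 5*I*sqrt(15)/12989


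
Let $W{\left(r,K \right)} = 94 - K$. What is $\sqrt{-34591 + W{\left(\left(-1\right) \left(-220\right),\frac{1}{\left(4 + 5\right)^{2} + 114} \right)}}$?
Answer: $\frac{14 i \sqrt{6692595}}{195} \approx 185.73 i$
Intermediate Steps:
$\sqrt{-34591 + W{\left(\left(-1\right) \left(-220\right),\frac{1}{\left(4 + 5\right)^{2} + 114} \right)}} = \sqrt{-34591 + \left(94 - \frac{1}{\left(4 + 5\right)^{2} + 114}\right)} = \sqrt{-34591 + \left(94 - \frac{1}{9^{2} + 114}\right)} = \sqrt{-34591 + \left(94 - \frac{1}{81 + 114}\right)} = \sqrt{-34591 + \left(94 - \frac{1}{195}\right)} = \sqrt{-34591 + \frac{18329}{195}} = \sqrt{- \frac{6726916}{195}} = \frac{14 i \sqrt{6692595}}{195}$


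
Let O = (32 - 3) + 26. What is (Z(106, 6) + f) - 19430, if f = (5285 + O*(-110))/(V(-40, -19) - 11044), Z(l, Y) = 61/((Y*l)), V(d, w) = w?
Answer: -136709639857/7036068 ≈ -19430.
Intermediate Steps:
O = 55 (O = 29 + 26 = 55)
Z(l, Y) = 61/(Y*l) (Z(l, Y) = 61*(1/(Y*l)) = 61/(Y*l))
f = 765/11063 (f = (5285 + 55*(-110))/(-19 - 11044) = (5285 - 6050)/(-11063) = -765*(-1/11063) = 765/11063 ≈ 0.069149)
(Z(106, 6) + f) - 19430 = (61/(6*106) + 765/11063) - 19430 = (61*(1/6)*(1/106) + 765/11063) - 19430 = (61/636 + 765/11063) - 19430 = 1161383/7036068 - 19430 = -136709639857/7036068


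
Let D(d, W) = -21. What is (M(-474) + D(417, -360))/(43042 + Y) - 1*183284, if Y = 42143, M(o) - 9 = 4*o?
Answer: -1734783272/9465 ≈ -1.8328e+5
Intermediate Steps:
M(o) = 9 + 4*o
(M(-474) + D(417, -360))/(43042 + Y) - 1*183284 = ((9 + 4*(-474)) - 21)/(43042 + 42143) - 1*183284 = ((9 - 1896) - 21)/85185 - 183284 = (-1887 - 21)*(1/85185) - 183284 = -1908*1/85185 - 183284 = -212/9465 - 183284 = -1734783272/9465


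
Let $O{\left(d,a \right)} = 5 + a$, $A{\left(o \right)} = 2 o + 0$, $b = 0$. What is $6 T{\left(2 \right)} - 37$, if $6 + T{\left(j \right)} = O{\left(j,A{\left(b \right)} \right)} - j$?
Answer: $-55$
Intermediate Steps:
$A{\left(o \right)} = 2 o$
$T{\left(j \right)} = -1 - j$ ($T{\left(j \right)} = -6 - \left(-5 + j\right) = -1 - j$)
$6 T{\left(2 \right)} - 37 = 6 \left(-1 - 2\right) - 37 = 6 \left(-3\right) - 37 = -18 - 37 = -55$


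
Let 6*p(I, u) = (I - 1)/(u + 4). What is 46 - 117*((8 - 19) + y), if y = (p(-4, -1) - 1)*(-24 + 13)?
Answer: -623/2 ≈ -311.50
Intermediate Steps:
p(I, u) = (-1 + I)/(6*(4 + u)) (p(I, u) = ((I - 1)/(u + 4))/6 = ((-1 + I)/(4 + u))/6 = (-1 + I)/(6*(4 + u)))
y = 253/18 (y = ((-1 - 4)/(6*(4 - 1)) - 1)*(-24 + 13) = ((⅙)*(-5)/3 - 1)*(-11) = ((⅙)*(⅓)*(-5) - 1)*(-11) = (-5/18 - 1)*(-11) = -23/18*(-11) = 253/18 ≈ 14.056)
46 - 117*((8 - 19) + y) = 46 - 117*((8 - 19) + 253/18) = 46 - 117*(-11 + 253/18) = 46 - 117*55/18 = 46 - 715/2 = -623/2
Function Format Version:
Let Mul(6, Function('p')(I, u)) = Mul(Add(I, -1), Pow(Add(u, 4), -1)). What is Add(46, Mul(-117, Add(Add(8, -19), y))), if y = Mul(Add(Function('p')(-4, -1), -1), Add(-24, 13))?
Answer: Rational(-623, 2) ≈ -311.50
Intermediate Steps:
Function('p')(I, u) = Mul(Rational(1, 6), Pow(Add(4, u), -1), Add(-1, I)) (Function('p')(I, u) = Mul(Rational(1, 6), Mul(Add(I, -1), Pow(Add(u, 4), -1))) = Mul(Rational(1, 6), Mul(Add(-1, I), Pow(Add(4, u), -1))) = Mul(Rational(1, 6), Mul(Pow(Add(4, u), -1), Add(-1, I))) = Mul(Rational(1, 6), Pow(Add(4, u), -1), Add(-1, I)))
y = Rational(253, 18) (y = Mul(Add(Mul(Rational(1, 6), Pow(Add(4, -1), -1), Add(-1, -4)), -1), Add(-24, 13)) = Mul(Add(Mul(Rational(1, 6), Pow(3, -1), -5), -1), -11) = Mul(Add(Mul(Rational(1, 6), Rational(1, 3), -5), -1), -11) = Mul(Add(Rational(-5, 18), -1), -11) = Mul(Rational(-23, 18), -11) = Rational(253, 18) ≈ 14.056)
Add(46, Mul(-117, Add(Add(8, -19), y))) = Add(46, Mul(-117, Add(Add(8, -19), Rational(253, 18)))) = Add(46, Mul(-117, Add(-11, Rational(253, 18)))) = Add(46, Mul(-117, Rational(55, 18))) = Add(46, Rational(-715, 2)) = Rational(-623, 2)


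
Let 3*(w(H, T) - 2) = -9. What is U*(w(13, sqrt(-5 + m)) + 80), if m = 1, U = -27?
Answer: -2133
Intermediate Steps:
w(H, T) = -1 (w(H, T) = 2 + (1/3)*(-9) = 2 - 3 = -1)
U*(w(13, sqrt(-5 + m)) + 80) = -27*(-1 + 80) = -27*79 = -2133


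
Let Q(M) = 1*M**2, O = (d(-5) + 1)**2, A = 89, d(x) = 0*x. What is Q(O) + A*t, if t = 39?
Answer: 3472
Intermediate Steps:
d(x) = 0
O = 1 (O = (0 + 1)**2 = 1**2 = 1)
Q(M) = M**2
Q(O) + A*t = 1**2 + 89*39 = 1 + 3471 = 3472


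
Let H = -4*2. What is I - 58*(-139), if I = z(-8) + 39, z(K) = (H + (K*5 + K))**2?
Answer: 11237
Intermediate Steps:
H = -8
z(K) = (-8 + 6*K)**2 (z(K) = (-8 + (K*5 + K))**2 = (-8 + (5*K + K))**2 = (-8 + 6*K)**2)
I = 3175 (I = 4*(-4 + 3*(-8))**2 + 39 = 4*(-4 - 24)**2 + 39 = 4*(-28)**2 + 39 = 4*784 + 39 = 3136 + 39 = 3175)
I - 58*(-139) = 3175 - 58*(-139) = 3175 + 8062 = 11237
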